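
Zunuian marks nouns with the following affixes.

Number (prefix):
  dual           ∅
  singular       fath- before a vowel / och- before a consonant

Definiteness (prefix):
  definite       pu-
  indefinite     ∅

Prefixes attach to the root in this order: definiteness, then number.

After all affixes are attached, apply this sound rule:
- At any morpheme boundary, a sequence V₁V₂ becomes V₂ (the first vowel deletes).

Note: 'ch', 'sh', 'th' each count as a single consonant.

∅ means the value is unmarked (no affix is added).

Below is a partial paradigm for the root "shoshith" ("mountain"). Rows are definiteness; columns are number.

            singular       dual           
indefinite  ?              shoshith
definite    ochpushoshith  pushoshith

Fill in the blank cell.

definiteness = indefinite: zero marking, form stays shoshith.
Attach number singular och- (before consonant 'sh') → ochshoshith.
Vowel deletion: no change.

ochshoshith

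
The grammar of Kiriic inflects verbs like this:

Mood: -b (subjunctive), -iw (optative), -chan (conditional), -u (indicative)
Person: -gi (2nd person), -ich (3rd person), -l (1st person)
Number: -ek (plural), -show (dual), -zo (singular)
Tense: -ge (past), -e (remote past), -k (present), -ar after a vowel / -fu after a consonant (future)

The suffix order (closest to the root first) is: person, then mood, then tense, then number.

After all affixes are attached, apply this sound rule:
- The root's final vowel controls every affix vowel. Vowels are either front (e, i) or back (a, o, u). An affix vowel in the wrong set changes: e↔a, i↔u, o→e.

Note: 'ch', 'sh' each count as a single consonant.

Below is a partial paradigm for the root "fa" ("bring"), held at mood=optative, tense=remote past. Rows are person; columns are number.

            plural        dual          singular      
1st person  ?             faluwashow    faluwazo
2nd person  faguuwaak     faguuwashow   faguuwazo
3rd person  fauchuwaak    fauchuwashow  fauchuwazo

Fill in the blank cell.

faluwaak

Attach person 1st person -l → fal.
Attach mood optative -iw → faliw.
Attach tense remote past -e → faliwe.
Attach number plural -ek → faliweek.
Apply vowel harmony: faliweek → faluwaak.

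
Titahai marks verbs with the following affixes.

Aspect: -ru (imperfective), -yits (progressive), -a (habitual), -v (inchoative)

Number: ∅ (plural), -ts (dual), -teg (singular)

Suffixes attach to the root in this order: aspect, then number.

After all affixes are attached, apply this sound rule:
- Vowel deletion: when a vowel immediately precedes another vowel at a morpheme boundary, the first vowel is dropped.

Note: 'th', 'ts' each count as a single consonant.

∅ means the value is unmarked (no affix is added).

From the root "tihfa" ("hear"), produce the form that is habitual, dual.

tihfats

Attach aspect habitual -a → tihfaa.
Attach number dual -ts → tihfaats.
Apply vowel deletion: tihfaats → tihfats.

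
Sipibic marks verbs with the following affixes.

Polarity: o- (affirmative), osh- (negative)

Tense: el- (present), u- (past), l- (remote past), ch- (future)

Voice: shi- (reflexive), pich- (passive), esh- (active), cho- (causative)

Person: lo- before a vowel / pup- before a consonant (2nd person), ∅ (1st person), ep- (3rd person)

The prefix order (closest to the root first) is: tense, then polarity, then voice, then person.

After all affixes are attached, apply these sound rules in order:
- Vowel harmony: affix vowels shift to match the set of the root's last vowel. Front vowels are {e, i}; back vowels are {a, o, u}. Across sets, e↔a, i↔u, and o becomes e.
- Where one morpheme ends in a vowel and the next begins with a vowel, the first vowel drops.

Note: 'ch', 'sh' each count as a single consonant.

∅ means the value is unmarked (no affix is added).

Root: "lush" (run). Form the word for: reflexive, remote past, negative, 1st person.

Attach tense remote past l- → llush.
Attach polarity negative osh- → oshllush.
Attach voice reflexive shi- → shioshllush.
person = 1st person: zero marking, form stays shioshllush.
Apply vowel harmony: shioshllush → shuoshllush.
Apply vowel deletion: shuoshllush → shoshllush.

shoshllush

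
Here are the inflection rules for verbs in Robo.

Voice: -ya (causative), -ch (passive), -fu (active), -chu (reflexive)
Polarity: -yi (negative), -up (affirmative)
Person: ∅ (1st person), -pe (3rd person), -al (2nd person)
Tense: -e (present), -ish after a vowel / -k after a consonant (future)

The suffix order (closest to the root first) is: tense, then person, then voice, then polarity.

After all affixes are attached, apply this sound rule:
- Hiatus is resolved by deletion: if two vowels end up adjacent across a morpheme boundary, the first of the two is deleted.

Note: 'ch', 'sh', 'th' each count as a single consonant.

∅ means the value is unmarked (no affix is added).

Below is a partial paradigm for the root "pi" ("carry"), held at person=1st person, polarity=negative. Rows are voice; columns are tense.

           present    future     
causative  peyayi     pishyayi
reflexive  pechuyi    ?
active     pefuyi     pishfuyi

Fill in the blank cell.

pishchuyi

Attach tense future -ish (after vowel 'i') → piish.
person = 1st person: zero marking, form stays piish.
Attach voice reflexive -chu → piishchu.
Attach polarity negative -yi → piishchuyi.
Apply vowel deletion: piishchuyi → pishchuyi.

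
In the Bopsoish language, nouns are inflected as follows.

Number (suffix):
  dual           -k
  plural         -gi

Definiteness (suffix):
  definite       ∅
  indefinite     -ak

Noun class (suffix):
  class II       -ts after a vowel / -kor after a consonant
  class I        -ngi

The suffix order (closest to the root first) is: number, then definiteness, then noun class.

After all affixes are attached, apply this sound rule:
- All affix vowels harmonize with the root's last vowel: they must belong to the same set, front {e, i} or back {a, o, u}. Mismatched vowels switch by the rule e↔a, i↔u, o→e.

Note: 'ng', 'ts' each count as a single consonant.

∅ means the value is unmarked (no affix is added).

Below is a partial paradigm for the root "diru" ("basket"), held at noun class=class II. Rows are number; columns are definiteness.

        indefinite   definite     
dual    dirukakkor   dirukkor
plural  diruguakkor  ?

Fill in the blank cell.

Attach number plural -gi → dirugi.
definiteness = definite: zero marking, form stays dirugi.
Attach noun class class II -ts (after vowel 'i') → dirugits.
Apply vowel harmony: dirugits → diruguts.

diruguts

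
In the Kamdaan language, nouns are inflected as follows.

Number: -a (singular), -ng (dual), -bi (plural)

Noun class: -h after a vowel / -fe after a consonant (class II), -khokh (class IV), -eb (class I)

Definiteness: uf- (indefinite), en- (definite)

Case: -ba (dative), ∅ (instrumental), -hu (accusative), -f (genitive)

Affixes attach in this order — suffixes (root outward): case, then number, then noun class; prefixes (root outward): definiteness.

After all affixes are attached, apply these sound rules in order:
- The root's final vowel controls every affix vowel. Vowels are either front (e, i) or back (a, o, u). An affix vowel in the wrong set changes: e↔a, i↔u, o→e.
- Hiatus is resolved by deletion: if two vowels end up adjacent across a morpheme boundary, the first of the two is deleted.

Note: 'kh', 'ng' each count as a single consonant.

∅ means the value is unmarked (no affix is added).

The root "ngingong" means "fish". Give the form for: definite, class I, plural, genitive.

anngingongfbab

Attach definiteness definite en- → enngingong.
Attach case genitive -f → enngingongf.
Attach number plural -bi → enngingongfbi.
Attach noun class class I -eb → enngingongfbieb.
Apply vowel harmony: enngingongfbieb → anngingongfbuab.
Apply vowel deletion: anngingongfbuab → anngingongfbab.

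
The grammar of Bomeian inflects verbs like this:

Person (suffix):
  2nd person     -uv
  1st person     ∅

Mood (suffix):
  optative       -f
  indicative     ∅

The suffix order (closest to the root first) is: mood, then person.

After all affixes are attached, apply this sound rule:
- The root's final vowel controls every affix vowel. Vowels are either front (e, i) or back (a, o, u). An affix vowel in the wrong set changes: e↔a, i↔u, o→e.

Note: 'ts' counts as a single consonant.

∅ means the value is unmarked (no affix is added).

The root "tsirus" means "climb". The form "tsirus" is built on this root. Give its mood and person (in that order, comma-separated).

indicative, 1st person

Segment: tsirus.
mood: ∅ → indicative.
person: ∅ → 1st person.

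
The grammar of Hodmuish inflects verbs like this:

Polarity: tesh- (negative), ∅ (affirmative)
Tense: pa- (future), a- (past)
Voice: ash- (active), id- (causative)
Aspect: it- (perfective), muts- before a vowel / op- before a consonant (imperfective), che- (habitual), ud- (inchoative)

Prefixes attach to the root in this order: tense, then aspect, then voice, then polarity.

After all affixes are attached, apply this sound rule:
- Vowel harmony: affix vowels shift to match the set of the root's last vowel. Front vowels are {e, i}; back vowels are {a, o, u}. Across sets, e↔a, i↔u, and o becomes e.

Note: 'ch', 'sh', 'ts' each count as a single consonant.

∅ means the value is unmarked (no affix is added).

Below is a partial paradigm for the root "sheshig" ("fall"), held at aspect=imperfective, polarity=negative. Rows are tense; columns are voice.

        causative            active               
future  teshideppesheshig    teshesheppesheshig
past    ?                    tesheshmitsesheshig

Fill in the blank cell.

teshidmitsesheshig

Attach tense past a- → asheshig.
Attach aspect imperfective muts- (before vowel 'a') → mutsasheshig.
Attach voice causative id- → idmutsasheshig.
Attach polarity negative tesh- → teshidmutsasheshig.
Apply vowel harmony: teshidmutsasheshig → teshidmitsesheshig.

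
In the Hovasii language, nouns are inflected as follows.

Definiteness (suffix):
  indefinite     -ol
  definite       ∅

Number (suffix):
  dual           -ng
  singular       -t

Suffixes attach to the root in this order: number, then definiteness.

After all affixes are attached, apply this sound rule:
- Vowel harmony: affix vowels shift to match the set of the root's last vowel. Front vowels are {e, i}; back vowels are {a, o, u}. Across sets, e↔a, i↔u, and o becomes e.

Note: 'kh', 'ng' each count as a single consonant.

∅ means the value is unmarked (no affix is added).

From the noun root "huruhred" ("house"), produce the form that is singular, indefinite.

Attach number singular -t → huruhredt.
Attach definiteness indefinite -ol → huruhredtol.
Apply vowel harmony: huruhredtol → huruhredtel.

huruhredtel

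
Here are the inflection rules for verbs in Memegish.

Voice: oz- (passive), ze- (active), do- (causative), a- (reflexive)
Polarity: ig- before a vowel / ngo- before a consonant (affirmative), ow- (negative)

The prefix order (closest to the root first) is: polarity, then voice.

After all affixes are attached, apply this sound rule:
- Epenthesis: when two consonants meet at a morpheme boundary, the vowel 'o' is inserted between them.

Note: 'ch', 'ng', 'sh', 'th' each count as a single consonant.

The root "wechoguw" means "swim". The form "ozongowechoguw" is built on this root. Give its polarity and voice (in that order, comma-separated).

affirmative, passive

Segment: oz-ngo-wechoguw.
polarity: ig/ngo- → affirmative.
voice: oz- → passive.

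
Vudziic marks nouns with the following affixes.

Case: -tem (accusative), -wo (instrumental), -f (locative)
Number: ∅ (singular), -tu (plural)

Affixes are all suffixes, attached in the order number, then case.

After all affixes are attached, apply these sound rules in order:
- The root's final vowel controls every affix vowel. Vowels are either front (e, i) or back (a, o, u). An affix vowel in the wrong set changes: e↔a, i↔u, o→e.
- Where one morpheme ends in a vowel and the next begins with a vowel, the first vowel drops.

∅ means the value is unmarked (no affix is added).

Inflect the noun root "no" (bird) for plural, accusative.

notutam

Attach number plural -tu → notu.
Attach case accusative -tem → notutem.
Apply vowel harmony: notutem → notutam.
Vowel deletion: no change.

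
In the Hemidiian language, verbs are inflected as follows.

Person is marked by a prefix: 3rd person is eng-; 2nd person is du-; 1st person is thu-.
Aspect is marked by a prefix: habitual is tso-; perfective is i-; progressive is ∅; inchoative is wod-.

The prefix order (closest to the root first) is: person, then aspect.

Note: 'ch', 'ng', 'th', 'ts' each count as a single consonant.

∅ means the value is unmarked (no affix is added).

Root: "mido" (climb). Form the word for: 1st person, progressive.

Attach person 1st person thu- → thumido.
aspect = progressive: zero marking, form stays thumido.

thumido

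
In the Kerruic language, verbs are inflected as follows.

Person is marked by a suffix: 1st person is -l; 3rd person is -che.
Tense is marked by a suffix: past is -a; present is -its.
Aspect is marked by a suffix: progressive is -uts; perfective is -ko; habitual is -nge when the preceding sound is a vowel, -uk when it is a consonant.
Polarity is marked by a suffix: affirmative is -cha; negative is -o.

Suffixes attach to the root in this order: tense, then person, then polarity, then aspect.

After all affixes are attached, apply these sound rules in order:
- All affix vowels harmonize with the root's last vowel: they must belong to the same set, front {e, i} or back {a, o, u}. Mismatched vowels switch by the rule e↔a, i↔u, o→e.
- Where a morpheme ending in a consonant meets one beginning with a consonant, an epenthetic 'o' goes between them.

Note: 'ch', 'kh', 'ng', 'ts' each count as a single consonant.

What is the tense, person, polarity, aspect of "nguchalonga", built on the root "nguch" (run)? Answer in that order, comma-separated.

past, 1st person, negative, habitual

Segment: nguch-a-l-o-nge.
tense: -a → past.
person: -l → 1st person.
polarity: -o → negative.
aspect: -nge/uk → habitual.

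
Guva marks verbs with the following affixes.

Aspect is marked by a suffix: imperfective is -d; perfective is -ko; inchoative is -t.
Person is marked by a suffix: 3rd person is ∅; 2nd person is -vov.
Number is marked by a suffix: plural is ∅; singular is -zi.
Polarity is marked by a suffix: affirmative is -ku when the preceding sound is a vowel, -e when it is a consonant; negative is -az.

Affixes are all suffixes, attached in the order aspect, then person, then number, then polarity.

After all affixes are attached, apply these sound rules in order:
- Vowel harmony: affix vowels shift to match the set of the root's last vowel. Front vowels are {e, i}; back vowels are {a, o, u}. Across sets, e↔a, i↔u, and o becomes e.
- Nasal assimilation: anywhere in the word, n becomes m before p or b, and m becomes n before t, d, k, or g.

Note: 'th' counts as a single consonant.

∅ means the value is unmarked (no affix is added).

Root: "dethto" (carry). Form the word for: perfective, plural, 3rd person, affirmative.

Attach aspect perfective -ko → dethtoko.
person = 3rd person: zero marking, form stays dethtoko.
number = plural: zero marking, form stays dethtoko.
Attach polarity affirmative -ku (after vowel 'o') → dethtokoku.
Vowel harmony: no change.
Nasal assimilation: no change.

dethtokoku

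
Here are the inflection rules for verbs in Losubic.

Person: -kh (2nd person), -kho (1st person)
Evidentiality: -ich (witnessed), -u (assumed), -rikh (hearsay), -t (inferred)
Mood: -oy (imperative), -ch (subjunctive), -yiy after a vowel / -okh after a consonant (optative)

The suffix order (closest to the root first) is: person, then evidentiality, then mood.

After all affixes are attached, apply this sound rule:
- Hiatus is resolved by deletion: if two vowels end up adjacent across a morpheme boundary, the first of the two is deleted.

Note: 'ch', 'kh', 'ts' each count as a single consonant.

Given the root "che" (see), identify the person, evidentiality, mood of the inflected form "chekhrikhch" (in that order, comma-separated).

Segment: che-kh-rikh-ch.
person: -kh → 2nd person.
evidentiality: -rikh → hearsay.
mood: -ch → subjunctive.

2nd person, hearsay, subjunctive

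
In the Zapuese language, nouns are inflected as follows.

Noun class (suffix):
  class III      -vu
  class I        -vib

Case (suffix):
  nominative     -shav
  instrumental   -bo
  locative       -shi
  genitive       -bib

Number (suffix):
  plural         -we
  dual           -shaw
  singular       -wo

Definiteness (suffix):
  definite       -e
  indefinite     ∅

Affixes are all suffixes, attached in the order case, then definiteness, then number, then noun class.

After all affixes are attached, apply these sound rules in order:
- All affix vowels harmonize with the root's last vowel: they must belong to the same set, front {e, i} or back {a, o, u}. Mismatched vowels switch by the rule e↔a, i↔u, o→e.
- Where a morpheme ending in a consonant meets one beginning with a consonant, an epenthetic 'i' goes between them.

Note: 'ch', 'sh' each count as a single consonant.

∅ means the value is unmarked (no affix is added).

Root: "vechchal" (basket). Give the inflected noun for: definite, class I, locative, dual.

vechchalishuashawivub

Attach case locative -shi → vechchalshi.
Attach definiteness definite -e → vechchalshie.
Attach number dual -shaw → vechchalshieshaw.
Attach noun class class I -vib → vechchalshieshawvib.
Apply vowel harmony: vechchalshieshawvib → vechchalshuashawvub.
Apply epenthesis: vechchalshuashawvub → vechchalishuashawivub.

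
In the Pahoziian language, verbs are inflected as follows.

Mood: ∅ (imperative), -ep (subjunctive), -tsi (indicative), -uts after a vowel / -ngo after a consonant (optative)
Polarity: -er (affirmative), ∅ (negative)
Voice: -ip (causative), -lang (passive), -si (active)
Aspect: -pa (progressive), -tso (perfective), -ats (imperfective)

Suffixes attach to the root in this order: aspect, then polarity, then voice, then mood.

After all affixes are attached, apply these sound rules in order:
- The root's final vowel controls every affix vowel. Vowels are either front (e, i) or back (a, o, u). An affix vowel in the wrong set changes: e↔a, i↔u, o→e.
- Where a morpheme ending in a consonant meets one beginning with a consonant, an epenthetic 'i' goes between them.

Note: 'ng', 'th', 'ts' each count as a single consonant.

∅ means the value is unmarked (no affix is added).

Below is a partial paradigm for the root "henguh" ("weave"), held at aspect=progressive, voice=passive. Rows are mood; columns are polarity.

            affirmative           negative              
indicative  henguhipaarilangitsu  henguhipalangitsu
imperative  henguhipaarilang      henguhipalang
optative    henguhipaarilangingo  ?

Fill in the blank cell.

henguhipalangingo

Attach aspect progressive -pa → henguhpa.
polarity = negative: zero marking, form stays henguhpa.
Attach voice passive -lang → henguhpalang.
Attach mood optative -ngo (after consonant 'ng') → henguhpalangngo.
Vowel harmony: no change.
Apply epenthesis: henguhpalangngo → henguhipalangingo.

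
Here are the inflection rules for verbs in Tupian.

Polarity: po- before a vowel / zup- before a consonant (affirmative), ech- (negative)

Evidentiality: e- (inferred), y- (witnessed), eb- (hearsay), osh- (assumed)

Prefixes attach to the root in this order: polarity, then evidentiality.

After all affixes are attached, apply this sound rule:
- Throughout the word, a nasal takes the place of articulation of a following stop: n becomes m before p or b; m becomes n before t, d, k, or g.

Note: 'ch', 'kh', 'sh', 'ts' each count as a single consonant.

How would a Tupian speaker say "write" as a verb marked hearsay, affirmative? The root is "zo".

ebzupzo

Attach polarity affirmative zup- (before consonant 'z') → zupzo.
Attach evidentiality hearsay eb- → ebzupzo.
Nasal assimilation: no change.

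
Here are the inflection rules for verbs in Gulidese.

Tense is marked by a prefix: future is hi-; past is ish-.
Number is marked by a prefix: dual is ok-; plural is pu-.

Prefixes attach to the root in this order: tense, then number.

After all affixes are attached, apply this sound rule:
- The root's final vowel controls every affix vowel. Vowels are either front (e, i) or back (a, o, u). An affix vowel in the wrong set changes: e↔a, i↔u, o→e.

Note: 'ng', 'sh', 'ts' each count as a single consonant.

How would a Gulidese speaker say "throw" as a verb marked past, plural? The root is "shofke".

Attach tense past ish- → ishshofke.
Attach number plural pu- → puishshofke.
Apply vowel harmony: puishshofke → piishshofke.

piishshofke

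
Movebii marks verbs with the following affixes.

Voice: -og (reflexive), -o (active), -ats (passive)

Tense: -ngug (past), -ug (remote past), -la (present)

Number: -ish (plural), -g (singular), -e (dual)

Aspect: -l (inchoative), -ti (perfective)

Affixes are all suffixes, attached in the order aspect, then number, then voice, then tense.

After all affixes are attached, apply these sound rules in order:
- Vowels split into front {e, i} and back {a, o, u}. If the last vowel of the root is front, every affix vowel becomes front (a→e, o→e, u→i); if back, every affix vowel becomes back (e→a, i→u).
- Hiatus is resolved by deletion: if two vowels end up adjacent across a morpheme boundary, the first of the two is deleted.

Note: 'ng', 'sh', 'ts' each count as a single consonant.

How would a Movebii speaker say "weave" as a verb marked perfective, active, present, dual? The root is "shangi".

Attach aspect perfective -ti → shangiti.
Attach number dual -e → shangitie.
Attach voice active -o → shangitieo.
Attach tense present -la → shangitieola.
Apply vowel harmony: shangitieola → shangitieele.
Apply vowel deletion: shangitieele → shangitele.

shangitele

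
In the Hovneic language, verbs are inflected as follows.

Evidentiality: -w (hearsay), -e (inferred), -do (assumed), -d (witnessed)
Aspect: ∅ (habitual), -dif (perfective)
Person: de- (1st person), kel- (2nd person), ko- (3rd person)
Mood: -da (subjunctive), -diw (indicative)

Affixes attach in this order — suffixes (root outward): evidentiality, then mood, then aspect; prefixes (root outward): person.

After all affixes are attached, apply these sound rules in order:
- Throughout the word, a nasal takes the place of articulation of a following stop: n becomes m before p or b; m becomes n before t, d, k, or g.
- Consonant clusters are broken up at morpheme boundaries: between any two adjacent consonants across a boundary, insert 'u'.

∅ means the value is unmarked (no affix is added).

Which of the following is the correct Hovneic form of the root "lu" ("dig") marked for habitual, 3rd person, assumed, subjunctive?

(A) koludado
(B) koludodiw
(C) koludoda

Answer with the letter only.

C

Attach evidentiality assumed -do → ludo.
Attach person 3rd person ko- → koludo.
Attach mood subjunctive -da → koludoda.
aspect = habitual: zero marking, form stays koludoda.
Nasal assimilation: no change.
Epenthesis: no change.
So the correct form is koludoda, option (C).
(A) koludado is wrong: it has the affixes in the wrong order.
(B) koludodiw is wrong: it uses indicative instead of subjunctive for mood.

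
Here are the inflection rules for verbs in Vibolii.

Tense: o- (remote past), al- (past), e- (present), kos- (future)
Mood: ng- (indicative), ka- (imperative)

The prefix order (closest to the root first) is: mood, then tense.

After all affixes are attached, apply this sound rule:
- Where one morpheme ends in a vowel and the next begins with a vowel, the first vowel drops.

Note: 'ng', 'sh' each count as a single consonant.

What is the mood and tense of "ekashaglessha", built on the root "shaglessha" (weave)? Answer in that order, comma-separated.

Segment: e-ka-shaglessha.
mood: ka- → imperative.
tense: e- → present.

imperative, present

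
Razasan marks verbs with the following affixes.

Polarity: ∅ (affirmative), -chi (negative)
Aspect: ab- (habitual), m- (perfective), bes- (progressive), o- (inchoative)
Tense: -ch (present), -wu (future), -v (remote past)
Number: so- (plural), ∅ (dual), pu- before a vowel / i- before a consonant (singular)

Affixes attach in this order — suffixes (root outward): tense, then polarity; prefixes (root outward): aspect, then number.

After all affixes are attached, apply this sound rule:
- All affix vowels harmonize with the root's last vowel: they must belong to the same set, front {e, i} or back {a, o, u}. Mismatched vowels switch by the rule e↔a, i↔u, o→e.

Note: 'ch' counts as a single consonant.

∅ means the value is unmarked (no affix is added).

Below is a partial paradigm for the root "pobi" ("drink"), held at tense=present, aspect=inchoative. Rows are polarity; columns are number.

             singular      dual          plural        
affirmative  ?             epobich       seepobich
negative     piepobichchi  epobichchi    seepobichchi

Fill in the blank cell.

Attach tense present -ch → pobich.
Attach aspect inchoative o- → opobich.
Attach number singular pu- (before vowel 'o') → puopobich.
polarity = affirmative: zero marking, form stays puopobich.
Apply vowel harmony: puopobich → piepobich.

piepobich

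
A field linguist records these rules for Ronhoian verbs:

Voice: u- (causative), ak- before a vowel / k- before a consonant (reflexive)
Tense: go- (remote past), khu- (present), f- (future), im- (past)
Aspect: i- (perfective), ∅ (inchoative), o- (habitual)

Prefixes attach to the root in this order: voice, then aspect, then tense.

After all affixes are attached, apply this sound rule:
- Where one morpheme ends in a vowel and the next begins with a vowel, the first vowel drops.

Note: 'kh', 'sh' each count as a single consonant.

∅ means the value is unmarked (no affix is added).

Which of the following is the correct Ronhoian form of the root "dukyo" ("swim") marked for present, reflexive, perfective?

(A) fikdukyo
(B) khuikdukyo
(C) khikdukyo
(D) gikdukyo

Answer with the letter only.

C

Attach voice reflexive k- (before consonant 'd') → kdukyo.
Attach aspect perfective i- → ikdukyo.
Attach tense present khu- → khuikdukyo.
Apply vowel deletion: khuikdukyo → khikdukyo.
So the correct form is khikdukyo, option (C).
(A) fikdukyo is wrong: it uses future instead of present for tense.
(D) gikdukyo is wrong: it uses remote past instead of present for tense.
(B) khuikdukyo is wrong: it fails to apply the sound rule(s).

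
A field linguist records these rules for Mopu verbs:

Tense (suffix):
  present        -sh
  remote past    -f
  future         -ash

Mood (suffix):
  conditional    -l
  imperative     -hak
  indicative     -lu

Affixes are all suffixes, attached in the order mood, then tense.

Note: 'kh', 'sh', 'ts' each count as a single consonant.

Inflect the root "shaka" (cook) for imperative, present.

shakahaksh

Attach mood imperative -hak → shakahak.
Attach tense present -sh → shakahaksh.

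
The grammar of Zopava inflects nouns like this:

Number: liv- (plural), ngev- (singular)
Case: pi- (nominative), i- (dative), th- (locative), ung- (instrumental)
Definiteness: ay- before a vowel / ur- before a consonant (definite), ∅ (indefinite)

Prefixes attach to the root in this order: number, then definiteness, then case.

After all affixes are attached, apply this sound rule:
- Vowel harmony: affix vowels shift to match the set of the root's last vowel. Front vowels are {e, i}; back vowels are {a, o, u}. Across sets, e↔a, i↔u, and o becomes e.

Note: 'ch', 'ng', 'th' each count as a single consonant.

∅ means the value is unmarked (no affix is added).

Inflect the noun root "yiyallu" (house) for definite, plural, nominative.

puurluvyiyallu

Attach number plural liv- → livyiyallu.
Attach definiteness definite ur- (before consonant 'l') → urlivyiyallu.
Attach case nominative pi- → piurlivyiyallu.
Apply vowel harmony: piurlivyiyallu → puurluvyiyallu.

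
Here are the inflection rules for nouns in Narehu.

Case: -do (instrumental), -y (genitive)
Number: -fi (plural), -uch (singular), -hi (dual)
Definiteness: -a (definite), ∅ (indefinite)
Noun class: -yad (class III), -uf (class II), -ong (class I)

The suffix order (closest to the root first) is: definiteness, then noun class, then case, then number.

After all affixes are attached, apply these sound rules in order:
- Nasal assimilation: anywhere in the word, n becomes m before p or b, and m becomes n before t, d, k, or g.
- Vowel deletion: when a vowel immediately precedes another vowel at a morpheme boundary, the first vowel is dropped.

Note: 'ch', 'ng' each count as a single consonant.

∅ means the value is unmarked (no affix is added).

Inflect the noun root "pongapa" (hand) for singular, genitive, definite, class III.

Attach definiteness definite -a → pongapaa.
Attach noun class class III -yad → pongapaayad.
Attach case genitive -y → pongapaayady.
Attach number singular -uch → pongapaayadyuch.
Nasal assimilation: no change.
Apply vowel deletion: pongapaayadyuch → pongapayadyuch.

pongapayadyuch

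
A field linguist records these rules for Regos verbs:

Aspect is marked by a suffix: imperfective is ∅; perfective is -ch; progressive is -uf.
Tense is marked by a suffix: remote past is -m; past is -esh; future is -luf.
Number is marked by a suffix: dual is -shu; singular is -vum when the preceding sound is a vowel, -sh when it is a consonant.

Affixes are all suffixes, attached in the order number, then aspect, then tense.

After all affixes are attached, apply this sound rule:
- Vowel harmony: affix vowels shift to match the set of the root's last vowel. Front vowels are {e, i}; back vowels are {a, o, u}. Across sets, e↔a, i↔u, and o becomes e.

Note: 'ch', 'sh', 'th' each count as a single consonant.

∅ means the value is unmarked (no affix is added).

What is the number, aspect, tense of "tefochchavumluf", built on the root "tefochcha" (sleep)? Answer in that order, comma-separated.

Segment: tefochcha-vum-luf.
number: -vum/sh → singular.
aspect: ∅ → imperfective.
tense: -luf → future.

singular, imperfective, future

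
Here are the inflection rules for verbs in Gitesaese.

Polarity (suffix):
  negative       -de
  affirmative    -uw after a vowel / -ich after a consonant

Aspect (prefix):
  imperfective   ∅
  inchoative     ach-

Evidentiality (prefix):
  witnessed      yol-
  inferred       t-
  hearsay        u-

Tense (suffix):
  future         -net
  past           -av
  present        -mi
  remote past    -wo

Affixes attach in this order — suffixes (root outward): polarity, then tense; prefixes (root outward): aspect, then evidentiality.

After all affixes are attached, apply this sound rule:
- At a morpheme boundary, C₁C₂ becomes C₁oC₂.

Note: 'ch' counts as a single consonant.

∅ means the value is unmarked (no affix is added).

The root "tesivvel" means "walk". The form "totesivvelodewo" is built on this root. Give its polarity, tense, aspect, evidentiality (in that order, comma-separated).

negative, remote past, imperfective, inferred

Segment: t-tesivvel-de-wo.
polarity: -de → negative.
tense: -wo → remote past.
aspect: ∅ → imperfective.
evidentiality: t- → inferred.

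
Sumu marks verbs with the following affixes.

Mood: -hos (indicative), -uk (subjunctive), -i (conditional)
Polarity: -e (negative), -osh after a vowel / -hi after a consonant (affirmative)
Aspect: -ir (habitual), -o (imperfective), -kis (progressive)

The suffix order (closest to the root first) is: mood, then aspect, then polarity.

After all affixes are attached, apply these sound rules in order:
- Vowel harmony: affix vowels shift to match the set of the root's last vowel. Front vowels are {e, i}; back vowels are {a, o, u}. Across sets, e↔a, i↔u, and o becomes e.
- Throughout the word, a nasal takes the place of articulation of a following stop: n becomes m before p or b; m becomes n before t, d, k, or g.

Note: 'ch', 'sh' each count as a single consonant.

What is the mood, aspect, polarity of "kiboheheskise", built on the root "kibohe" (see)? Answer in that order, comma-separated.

Segment: kibohe-hos-kis-e.
mood: -hos → indicative.
aspect: -kis → progressive.
polarity: -e → negative.

indicative, progressive, negative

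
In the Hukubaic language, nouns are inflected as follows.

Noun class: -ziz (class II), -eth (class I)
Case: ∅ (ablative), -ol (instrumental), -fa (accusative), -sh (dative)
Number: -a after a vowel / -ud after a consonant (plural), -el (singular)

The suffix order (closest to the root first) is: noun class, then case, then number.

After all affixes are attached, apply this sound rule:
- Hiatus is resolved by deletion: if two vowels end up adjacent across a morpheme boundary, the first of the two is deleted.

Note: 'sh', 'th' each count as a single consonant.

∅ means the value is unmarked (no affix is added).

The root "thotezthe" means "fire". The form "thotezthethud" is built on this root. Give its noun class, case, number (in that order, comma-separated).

Segment: thotezthe-eth-ud.
noun class: -eth → class I.
case: ∅ → ablative.
number: -a/ud → plural.

class I, ablative, plural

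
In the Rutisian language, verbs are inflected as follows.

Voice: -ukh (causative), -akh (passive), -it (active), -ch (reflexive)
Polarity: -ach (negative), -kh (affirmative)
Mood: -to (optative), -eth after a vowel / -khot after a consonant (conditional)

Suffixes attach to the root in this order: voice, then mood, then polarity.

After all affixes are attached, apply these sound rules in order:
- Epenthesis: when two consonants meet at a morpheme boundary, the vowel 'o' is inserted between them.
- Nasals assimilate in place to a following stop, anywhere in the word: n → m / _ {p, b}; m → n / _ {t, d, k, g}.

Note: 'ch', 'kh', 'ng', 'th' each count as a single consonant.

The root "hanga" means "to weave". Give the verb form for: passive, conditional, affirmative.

Attach voice passive -akh → hangaakh.
Attach mood conditional -khot (after consonant 'kh') → hangaakhkhot.
Attach polarity affirmative -kh → hangaakhkhotkh.
Apply epenthesis: hangaakhkhotkh → hangaakhokhotokh.
Nasal assimilation: no change.

hangaakhokhotokh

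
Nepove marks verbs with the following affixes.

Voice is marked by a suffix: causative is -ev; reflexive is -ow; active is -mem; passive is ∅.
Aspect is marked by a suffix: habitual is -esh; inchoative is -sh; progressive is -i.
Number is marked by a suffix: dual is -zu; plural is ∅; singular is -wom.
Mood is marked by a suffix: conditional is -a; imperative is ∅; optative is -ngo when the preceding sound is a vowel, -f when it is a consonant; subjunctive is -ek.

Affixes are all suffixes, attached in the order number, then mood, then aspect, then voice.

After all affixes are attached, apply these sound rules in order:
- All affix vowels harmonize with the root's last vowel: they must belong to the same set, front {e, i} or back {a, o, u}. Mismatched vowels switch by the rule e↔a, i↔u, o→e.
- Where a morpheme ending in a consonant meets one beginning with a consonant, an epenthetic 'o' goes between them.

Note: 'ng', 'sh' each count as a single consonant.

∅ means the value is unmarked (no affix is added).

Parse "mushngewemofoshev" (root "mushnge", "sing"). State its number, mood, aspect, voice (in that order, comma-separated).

Segment: mushnge-wom-f-sh-ev.
number: -wom → singular.
mood: -ngo/f → optative.
aspect: -sh → inchoative.
voice: -ev → causative.

singular, optative, inchoative, causative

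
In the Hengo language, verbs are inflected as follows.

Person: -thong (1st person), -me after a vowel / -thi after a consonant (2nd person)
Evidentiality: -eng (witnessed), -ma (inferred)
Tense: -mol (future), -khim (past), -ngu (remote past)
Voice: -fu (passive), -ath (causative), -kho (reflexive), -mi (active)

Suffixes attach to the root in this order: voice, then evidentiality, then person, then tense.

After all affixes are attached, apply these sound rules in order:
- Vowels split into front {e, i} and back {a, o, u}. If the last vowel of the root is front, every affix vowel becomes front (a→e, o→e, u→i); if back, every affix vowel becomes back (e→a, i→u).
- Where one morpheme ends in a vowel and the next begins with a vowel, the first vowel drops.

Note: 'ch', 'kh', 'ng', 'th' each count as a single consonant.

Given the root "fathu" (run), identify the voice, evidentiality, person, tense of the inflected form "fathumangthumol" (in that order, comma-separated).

Segment: fathu-mi-eng-thi-mol.
voice: -mi → active.
evidentiality: -eng → witnessed.
person: -me/thi → 2nd person.
tense: -mol → future.

active, witnessed, 2nd person, future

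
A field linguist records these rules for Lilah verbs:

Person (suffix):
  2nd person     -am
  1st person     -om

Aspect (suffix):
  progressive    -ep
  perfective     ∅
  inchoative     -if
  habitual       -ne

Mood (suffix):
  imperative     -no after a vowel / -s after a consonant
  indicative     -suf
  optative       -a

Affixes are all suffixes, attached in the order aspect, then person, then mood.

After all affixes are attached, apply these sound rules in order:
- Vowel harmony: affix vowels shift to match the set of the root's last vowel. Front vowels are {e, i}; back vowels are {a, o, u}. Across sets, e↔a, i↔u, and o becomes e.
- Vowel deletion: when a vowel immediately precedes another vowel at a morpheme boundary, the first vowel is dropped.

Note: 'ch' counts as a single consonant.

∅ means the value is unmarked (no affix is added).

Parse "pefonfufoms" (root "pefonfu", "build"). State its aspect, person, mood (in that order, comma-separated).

Segment: pefonfu-if-om-s.
aspect: -if → inchoative.
person: -om → 1st person.
mood: -no/s → imperative.

inchoative, 1st person, imperative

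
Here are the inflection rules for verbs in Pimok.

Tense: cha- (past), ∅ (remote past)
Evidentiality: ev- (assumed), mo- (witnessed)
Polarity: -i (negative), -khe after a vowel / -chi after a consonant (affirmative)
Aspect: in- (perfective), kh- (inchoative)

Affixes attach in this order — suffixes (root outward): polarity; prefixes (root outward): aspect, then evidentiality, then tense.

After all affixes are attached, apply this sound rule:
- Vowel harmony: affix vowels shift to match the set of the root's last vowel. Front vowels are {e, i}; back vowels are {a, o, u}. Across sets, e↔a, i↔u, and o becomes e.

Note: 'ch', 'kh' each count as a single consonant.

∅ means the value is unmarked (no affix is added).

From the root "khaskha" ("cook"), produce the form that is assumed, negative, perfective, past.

chaavunkhaskhau

Attach polarity negative -i → khaskhai.
Attach aspect perfective in- → inkhaskhai.
Attach evidentiality assumed ev- → evinkhaskhai.
Attach tense past cha- → chaevinkhaskhai.
Apply vowel harmony: chaevinkhaskhai → chaavunkhaskhau.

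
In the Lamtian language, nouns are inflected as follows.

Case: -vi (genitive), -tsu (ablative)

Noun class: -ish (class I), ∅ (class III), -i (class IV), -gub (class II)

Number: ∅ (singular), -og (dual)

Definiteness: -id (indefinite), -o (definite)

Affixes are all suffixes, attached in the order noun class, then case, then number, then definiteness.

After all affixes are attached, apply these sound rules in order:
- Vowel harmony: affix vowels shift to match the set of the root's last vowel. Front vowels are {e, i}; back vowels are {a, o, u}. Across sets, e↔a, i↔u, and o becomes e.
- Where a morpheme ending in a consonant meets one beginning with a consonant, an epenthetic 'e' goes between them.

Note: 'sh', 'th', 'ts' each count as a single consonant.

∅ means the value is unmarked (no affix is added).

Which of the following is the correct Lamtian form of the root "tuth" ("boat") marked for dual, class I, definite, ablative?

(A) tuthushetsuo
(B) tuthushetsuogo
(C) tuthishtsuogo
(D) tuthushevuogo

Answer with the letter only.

Attach noun class class I -ish → tuthish.
Attach case ablative -tsu → tuthishtsu.
Attach number dual -og → tuthishtsuog.
Attach definiteness definite -o → tuthishtsuogo.
Apply vowel harmony: tuthishtsuogo → tuthushtsuogo.
Apply epenthesis: tuthushtsuogo → tuthushetsuogo.
So the correct form is tuthushetsuogo, option (B).
(A) tuthushetsuo is wrong: it uses singular instead of dual for number.
(C) tuthishtsuogo is wrong: it fails to apply the sound rule(s).
(D) tuthushevuogo is wrong: it uses genitive instead of ablative for case.

B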